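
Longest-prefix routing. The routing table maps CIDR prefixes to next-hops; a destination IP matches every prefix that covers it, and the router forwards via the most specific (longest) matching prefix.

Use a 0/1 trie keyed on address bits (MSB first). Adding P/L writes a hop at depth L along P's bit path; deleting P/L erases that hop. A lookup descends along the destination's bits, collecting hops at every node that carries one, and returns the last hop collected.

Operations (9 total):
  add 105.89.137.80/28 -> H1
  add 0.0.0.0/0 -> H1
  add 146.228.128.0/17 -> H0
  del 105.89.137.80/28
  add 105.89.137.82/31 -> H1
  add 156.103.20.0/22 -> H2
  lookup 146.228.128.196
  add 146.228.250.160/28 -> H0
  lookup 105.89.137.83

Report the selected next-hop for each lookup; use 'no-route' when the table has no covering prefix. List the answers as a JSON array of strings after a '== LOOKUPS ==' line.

Process each operation:
  add 105.89.137.80/28 -> H1 at depth 28
  add 0.0.0.0/0 -> H1 at depth 0
  add 146.228.128.0/17 -> H0 at depth 17
  del 105.89.137.80/28 (clear depth 28)
  add 105.89.137.82/31 -> H1 at depth 31
  add 156.103.20.0/22 -> H2 at depth 22
  ? 146.228.128.196  path d0:H1→d1:-→d2:-→d3:-→d4:-→d5:-→d6:-→d7:-→d8:-→d9:-→d10:-→d11:-→d12:-→d13:-→d14:-→d15:-→d16:-→d17:H0  best=H0
  add 146.228.250.160/28 -> H0 at depth 28
  ? 105.89.137.83  path d0:H1→d1:-→d2:-→d3:-→d4:-→d5:-→d6:-→d7:-→d8:-→d9:-→d10:-→d11:-→d12:-→d13:-→d14:-→d15:-→d16:-→d17:-→d18:-→d19:-→d20:-→d21:-→d22:-→d23:-→d24:-→d25:-→d26:-→d27:-→d28:-→d29:-→d30:-→d31:H1  best=H1

== LOOKUPS ==
["H0","H1"]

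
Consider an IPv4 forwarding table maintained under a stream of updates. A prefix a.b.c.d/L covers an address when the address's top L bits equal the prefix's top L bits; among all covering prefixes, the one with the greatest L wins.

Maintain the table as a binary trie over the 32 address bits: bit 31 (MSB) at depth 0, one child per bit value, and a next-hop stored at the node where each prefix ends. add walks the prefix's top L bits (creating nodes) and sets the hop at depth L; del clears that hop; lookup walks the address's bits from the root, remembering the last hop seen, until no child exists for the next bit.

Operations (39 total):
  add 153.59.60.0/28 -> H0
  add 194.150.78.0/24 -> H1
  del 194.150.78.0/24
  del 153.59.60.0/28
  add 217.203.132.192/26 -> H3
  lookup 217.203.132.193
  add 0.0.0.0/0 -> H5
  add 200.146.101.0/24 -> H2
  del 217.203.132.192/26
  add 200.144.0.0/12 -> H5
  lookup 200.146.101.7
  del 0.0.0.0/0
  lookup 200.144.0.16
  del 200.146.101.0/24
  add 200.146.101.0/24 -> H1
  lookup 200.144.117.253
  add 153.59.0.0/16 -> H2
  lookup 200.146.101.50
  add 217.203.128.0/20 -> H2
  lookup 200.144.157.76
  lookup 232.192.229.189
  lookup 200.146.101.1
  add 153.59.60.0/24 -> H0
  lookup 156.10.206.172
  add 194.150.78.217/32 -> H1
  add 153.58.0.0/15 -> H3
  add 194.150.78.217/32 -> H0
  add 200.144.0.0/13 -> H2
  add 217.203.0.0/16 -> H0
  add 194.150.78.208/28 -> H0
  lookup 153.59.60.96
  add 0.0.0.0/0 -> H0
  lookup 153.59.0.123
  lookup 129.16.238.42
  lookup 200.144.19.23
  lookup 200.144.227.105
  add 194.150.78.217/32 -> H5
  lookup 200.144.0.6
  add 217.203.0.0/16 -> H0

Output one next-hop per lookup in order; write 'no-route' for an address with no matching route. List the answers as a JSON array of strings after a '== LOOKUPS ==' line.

Process each operation:
  add 153.59.60.0/28 -> H0 at depth 28
  add 194.150.78.0/24 -> H1 at depth 24
  - 194.150.78.0/24 clear@24
  - 153.59.60.0/28 clear@28
  add 217.203.132.192/26 -> H3 at depth 26
  Q 217.203.132.193: descend 11011001110010111000010011 ; hops seen [H3] ; pick H3
  add 0.0.0.0/0 -> H5 at depth 0
  add 200.146.101.0/24 -> H2 at depth 24
  - 217.203.132.192/26 clear@26
  add 200.144.0.0/12 -> H5 at depth 12
  Q 200.146.101.7: descend 110010001001001001100101 ; hops seen [H5,H5,H2] ; pick H2
  - 0.0.0.0/0 clear@0
  Q 200.144.0.16: descend 11001000100100 ; hops seen [H5] ; pick H5
  - 200.146.101.0/24 clear@24
  add 200.146.101.0/24 -> H1 at depth 24
  Q 200.144.117.253: descend 11001000100100 ; hops seen [H5] ; pick H5
  add 153.59.0.0/16 -> H2 at depth 16
  Q 200.146.101.50: descend 110010001001001001100101 ; hops seen [H5,H1] ; pick H1
  add 217.203.128.0/20 -> H2 at depth 20
  Q 200.144.157.76: descend 11001000100100 ; hops seen [H5] ; pick H5
  Q 232.192.229.189: descend 11 ; hops seen [∅] ; pick no-route
  Q 200.146.101.1: descend 110010001001001001100101 ; hops seen [H5,H1] ; pick H1
  add 153.59.60.0/24 -> H0 at depth 24
  Q 156.10.206.172: descend 10011 ; hops seen [∅] ; pick no-route
  add 194.150.78.217/32 -> H1 at depth 32
  add 153.58.0.0/15 -> H3 at depth 15
  add 194.150.78.217/32 -> H0 at depth 32
  add 200.144.0.0/13 -> H2 at depth 13
  add 217.203.0.0/16 -> H0 at depth 16
  add 194.150.78.208/28 -> H0 at depth 28
  Q 153.59.60.96: descend 1001100100111011001111000 ; hops seen [H3,H2,H0] ; pick H0
  add 0.0.0.0/0 -> H0 at depth 0
  Q 153.59.0.123: descend 100110010011101100 ; hops seen [H0,H3,H2] ; pick H2
  Q 129.16.238.42: descend 100 ; hops seen [H0] ; pick H0
  Q 200.144.19.23: descend 11001000100100 ; hops seen [H0,H5,H2] ; pick H2
  Q 200.144.227.105: descend 11001000100100 ; hops seen [H0,H5,H2] ; pick H2
  add 194.150.78.217/32 -> H5 at depth 32
  Q 200.144.0.6: descend 11001000100100 ; hops seen [H0,H5,H2] ; pick H2
  add 217.203.0.0/16 -> H0 at depth 16

== LOOKUPS ==
["H3","H2","H5","H5","H1","H5","no-route","H1","no-route","H0","H2","H0","H2","H2","H2"]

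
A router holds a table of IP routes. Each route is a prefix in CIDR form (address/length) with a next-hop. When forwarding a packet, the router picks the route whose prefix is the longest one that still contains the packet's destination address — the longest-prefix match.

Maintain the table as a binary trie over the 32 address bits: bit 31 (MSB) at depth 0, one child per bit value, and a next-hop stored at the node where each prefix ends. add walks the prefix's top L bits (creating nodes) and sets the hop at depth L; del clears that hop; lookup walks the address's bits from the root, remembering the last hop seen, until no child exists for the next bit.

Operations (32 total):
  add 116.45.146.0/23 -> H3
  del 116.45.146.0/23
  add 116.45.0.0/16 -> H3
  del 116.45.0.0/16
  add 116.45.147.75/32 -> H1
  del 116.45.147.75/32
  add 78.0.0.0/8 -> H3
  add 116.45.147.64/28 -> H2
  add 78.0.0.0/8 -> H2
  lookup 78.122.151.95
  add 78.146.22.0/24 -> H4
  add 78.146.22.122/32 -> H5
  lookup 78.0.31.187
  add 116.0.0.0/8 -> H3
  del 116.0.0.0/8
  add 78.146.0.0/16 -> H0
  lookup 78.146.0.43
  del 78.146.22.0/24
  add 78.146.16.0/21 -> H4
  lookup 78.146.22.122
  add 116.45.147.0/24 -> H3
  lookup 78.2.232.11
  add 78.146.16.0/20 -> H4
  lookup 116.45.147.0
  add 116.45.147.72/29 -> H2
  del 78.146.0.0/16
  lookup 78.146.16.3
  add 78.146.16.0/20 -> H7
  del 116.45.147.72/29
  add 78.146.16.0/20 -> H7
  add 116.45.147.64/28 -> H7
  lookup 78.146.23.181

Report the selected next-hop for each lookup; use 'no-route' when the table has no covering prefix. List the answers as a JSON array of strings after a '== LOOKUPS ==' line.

Apply in order:
  + 116.45.146.0/23 (H3) depth=23
  - 116.45.146.0/23 clear@23
  + 116.45.0.0/16 (H3) depth=16
  - 116.45.0.0/16 clear@16
  + 116.45.147.75/32 (H1) depth=32
  - 116.45.147.75/32 clear@32
  + 78.0.0.0/8 (H3) depth=8
  + 116.45.147.64/28 (H2) depth=28
  + 78.0.0.0/8 (H2) depth=8
  ? 78.122.151.95  path d0:-→d1:-→d2:-→d3:-→d4:-→d5:-→d6:-→d7:-→d8:H2  best=H2
  + 78.146.22.0/24 (H4) depth=24
  + 78.146.22.122/32 (H5) depth=32
  ? 78.0.31.187  path d0:-→d1:-→d2:-→d3:-→d4:-→d5:-→d6:-→d7:-→d8:H2  best=H2
  + 116.0.0.0/8 (H3) depth=8
  - 116.0.0.0/8 clear@8
  + 78.146.0.0/16 (H0) depth=16
  ? 78.146.0.43  path d0:-→d1:-→d2:-→d3:-→d4:-→d5:-→d6:-→d7:-→d8:H2→d9:-→d10:-→d11:-→d12:-→d13:-→d14:-→d15:-→d16:H0→d17:-→d18:-→d19:-  best=H0
  - 78.146.22.0/24 clear@24
  + 78.146.16.0/21 (H4) depth=21
  ? 78.146.22.122  path d0:-→d1:-→d2:-→d3:-→d4:-→d5:-→d6:-→d7:-→d8:H2→d9:-→d10:-→d11:-→d12:-→d13:-→d14:-→d15:-→d16:H0→d17:-→d18:-→d19:-→d20:-→d21:H4→d22:-→d23:-→d24:-→d25:-→d26:-→d27:-→d28:-→d29:-→d30:-→d31:-→d32:H5  best=H5
  + 116.45.147.0/24 (H3) depth=24
  ? 78.2.232.11  path d0:-→d1:-→d2:-→d3:-→d4:-→d5:-→d6:-→d7:-→d8:H2  best=H2
  + 78.146.16.0/20 (H4) depth=20
  ? 116.45.147.0  path d0:-→d1:-→d2:-→d3:-→d4:-→d5:-→d6:-→d7:-→d8:-→d9:-→d10:-→d11:-→d12:-→d13:-→d14:-→d15:-→d16:-→d17:-→d18:-→d19:-→d20:-→d21:-→d22:-→d23:-→d24:H3→d25:-  best=H3
  + 116.45.147.72/29 (H2) depth=29
  - 78.146.0.0/16 clear@16
  ? 78.146.16.3  path d0:-→d1:-→d2:-→d3:-→d4:-→d5:-→d6:-→d7:-→d8:H2→d9:-→d10:-→d11:-→d12:-→d13:-→d14:-→d15:-→d16:-→d17:-→d18:-→d19:-→d20:H4→d21:H4  best=H4
  + 78.146.16.0/20 (H7) depth=20
  - 116.45.147.72/29 clear@29
  + 78.146.16.0/20 (H7) depth=20
  + 116.45.147.64/28 (H7) depth=28
  ? 78.146.23.181  path d0:-→d1:-→d2:-→d3:-→d4:-→d5:-→d6:-→d7:-→d8:H2→d9:-→d10:-→d11:-→d12:-→d13:-→d14:-→d15:-→d16:-→d17:-→d18:-→d19:-→d20:H7→d21:H4→d22:-→d23:-  best=H4

== LOOKUPS ==
["H2","H2","H0","H5","H2","H3","H4","H4"]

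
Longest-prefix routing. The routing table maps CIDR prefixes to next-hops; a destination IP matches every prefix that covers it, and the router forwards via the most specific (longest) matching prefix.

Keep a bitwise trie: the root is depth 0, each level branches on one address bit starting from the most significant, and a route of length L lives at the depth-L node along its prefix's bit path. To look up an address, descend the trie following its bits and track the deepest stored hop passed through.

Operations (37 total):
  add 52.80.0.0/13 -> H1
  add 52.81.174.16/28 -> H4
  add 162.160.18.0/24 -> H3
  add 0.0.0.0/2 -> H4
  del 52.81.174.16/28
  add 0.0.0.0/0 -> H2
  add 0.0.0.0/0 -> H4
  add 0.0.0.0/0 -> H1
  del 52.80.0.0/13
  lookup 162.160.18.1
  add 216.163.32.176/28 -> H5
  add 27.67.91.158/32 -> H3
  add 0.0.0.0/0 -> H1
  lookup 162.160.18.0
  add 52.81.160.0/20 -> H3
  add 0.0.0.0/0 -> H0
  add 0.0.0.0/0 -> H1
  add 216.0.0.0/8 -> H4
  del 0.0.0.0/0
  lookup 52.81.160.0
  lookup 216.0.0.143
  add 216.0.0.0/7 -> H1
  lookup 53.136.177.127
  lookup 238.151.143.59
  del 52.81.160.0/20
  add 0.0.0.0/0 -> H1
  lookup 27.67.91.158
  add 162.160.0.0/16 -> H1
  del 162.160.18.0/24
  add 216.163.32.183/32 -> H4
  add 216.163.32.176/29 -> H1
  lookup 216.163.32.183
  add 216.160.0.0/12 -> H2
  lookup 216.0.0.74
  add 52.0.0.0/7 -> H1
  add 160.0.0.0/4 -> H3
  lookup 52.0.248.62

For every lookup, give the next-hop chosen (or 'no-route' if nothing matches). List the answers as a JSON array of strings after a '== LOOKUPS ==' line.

Trace:
  + 52.80.0.0/13 (H1) depth=13
  + 52.81.174.16/28 (H4) depth=28
  + 162.160.18.0/24 (H3) depth=24
  + 0.0.0.0/2 (H4) depth=2
  del 52.81.174.16/28 (clear depth 28)
  + 0.0.0.0/0 (H2) depth=0
  + 0.0.0.0/0 (H4) depth=0
  + 0.0.0.0/0 (H1) depth=0
  del 52.80.0.0/13 (clear depth 13)
  Q 162.160.18.1: descend 101000101010000000010010 ; hops seen [H1,H3] ; pick H3
  + 216.163.32.176/28 (H5) depth=28
  + 27.67.91.158/32 (H3) depth=32
  + 0.0.0.0/0 (H1) depth=0
  Q 162.160.18.0: descend 101000101010000000010010 ; hops seen [H1,H3] ; pick H3
  + 52.81.160.0/20 (H3) depth=20
  + 0.0.0.0/0 (H0) depth=0
  + 0.0.0.0/0 (H1) depth=0
  + 216.0.0.0/8 (H4) depth=8
  del 0.0.0.0/0 (clear depth 0)
  Q 52.81.160.0: descend 00110100010100011010 ; hops seen [H4,H3] ; pick H3
  Q 216.0.0.143: descend 11011000 ; hops seen [H4] ; pick H4
  + 216.0.0.0/7 (H1) depth=7
  Q 53.136.177.127: descend 0011010 ; hops seen [H4] ; pick H4
  Q 238.151.143.59: descend 11 ; hops seen [∅] ; pick no-route
  del 52.81.160.0/20 (clear depth 20)
  + 0.0.0.0/0 (H1) depth=0
  Q 27.67.91.158: descend 00011011010000110101101110011110 ; hops seen [H1,H4,H3] ; pick H3
  + 162.160.0.0/16 (H1) depth=16
  del 162.160.18.0/24 (clear depth 24)
  + 216.163.32.183/32 (H4) depth=32
  + 216.163.32.176/29 (H1) depth=29
  Q 216.163.32.183: descend 11011000101000110010000010110111 ; hops seen [H1,H1,H4,H5,H1,H4] ; pick H4
  + 216.160.0.0/12 (H2) depth=12
  Q 216.0.0.74: descend 11011000 ; hops seen [H1,H1,H4] ; pick H4
  + 52.0.0.0/7 (H1) depth=7
  + 160.0.0.0/4 (H3) depth=4
  Q 52.0.248.62: descend 001101000 ; hops seen [H1,H4,H1] ; pick H1

== LOOKUPS ==
["H3","H3","H3","H4","H4","no-route","H3","H4","H4","H1"]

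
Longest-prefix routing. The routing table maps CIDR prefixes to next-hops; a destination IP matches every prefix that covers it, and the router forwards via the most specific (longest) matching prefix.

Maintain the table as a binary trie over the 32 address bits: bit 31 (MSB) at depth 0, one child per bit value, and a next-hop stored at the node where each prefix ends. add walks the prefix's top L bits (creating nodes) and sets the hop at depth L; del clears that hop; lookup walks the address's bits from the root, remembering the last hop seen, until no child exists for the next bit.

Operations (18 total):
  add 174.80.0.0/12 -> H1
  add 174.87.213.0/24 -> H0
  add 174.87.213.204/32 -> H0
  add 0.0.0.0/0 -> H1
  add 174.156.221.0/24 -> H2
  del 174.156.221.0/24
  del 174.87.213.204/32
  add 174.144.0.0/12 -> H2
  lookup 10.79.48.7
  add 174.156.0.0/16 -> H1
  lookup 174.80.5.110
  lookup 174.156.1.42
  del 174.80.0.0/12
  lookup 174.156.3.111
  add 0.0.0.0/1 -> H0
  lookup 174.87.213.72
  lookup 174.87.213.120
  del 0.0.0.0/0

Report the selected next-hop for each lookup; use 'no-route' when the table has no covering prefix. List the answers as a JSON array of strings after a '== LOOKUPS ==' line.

Apply in order:
  + 174.80.0.0/12 (H1) depth=12
  + 174.87.213.0/24 (H0) depth=24
  + 174.87.213.204/32 (H0) depth=32
  + 0.0.0.0/0 (H1) depth=0
  + 174.156.221.0/24 (H2) depth=24
  del 174.156.221.0/24 (clear depth 24)
  del 174.87.213.204/32 (clear depth 32)
  + 174.144.0.0/12 (H2) depth=12
  ? 10.79.48.7  path d0:H1  best=H1
  + 174.156.0.0/16 (H1) depth=16
  ? 174.80.5.110  path d0:H1→d1:-→d2:-→d3:-→d4:-→d5:-→d6:-→d7:-→d8:-→d9:-→d10:-→d11:-→d12:H1→d13:-  best=H1
  ? 174.156.1.42  path d0:H1→d1:-→d2:-→d3:-→d4:-→d5:-→d6:-→d7:-→d8:-→d9:-→d10:-→d11:-→d12:H2→d13:-→d14:-→d15:-→d16:H1  best=H1
  del 174.80.0.0/12 (clear depth 12)
  ? 174.156.3.111  path d0:H1→d1:-→d2:-→d3:-→d4:-→d5:-→d6:-→d7:-→d8:-→d9:-→d10:-→d11:-→d12:H2→d13:-→d14:-→d15:-→d16:H1  best=H1
  + 0.0.0.0/1 (H0) depth=1
  ? 174.87.213.72  path d0:H1→d1:-→d2:-→d3:-→d4:-→d5:-→d6:-→d7:-→d8:-→d9:-→d10:-→d11:-→d12:-→d13:-→d14:-→d15:-→d16:-→d17:-→d18:-→d19:-→d20:-→d21:-→d22:-→d23:-→d24:H0  best=H0
  ? 174.87.213.120  path d0:H1→d1:-→d2:-→d3:-→d4:-→d5:-→d6:-→d7:-→d8:-→d9:-→d10:-→d11:-→d12:-→d13:-→d14:-→d15:-→d16:-→d17:-→d18:-→d19:-→d20:-→d21:-→d22:-→d23:-→d24:H0  best=H0
  del 0.0.0.0/0 (clear depth 0)

== LOOKUPS ==
["H1","H1","H1","H1","H0","H0"]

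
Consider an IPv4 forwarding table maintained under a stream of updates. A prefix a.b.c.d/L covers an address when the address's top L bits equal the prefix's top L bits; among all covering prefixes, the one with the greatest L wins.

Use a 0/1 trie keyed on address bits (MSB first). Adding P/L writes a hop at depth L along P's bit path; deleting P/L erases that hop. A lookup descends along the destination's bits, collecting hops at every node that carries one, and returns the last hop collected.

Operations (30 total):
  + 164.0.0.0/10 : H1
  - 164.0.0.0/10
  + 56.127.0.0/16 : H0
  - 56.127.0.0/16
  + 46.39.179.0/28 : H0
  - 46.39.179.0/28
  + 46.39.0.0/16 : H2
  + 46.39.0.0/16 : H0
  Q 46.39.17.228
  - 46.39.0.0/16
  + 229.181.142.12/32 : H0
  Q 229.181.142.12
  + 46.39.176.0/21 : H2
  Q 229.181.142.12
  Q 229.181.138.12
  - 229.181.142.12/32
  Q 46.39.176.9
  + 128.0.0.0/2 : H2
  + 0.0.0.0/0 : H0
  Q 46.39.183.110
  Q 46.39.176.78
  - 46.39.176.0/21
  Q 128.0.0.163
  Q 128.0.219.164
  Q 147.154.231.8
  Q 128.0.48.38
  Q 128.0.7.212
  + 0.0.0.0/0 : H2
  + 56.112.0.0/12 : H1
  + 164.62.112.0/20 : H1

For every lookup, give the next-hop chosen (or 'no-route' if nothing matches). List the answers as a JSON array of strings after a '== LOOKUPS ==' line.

Apply in order:
  + 164.0.0.0/10 (H1) depth=10
  - 164.0.0.0/10 clear@10
  + 56.127.0.0/16 (H0) depth=16
  - 56.127.0.0/16 clear@16
  + 46.39.179.0/28 (H0) depth=28
  - 46.39.179.0/28 clear@28
  + 46.39.0.0/16 (H2) depth=16
  + 46.39.0.0/16 (H0) depth=16
  Q 46.39.17.228: descend 0010111000100111 ; hops seen [H0] ; pick H0
  - 46.39.0.0/16 clear@16
  + 229.181.142.12/32 (H0) depth=32
  Q 229.181.142.12: descend 11100101101101011000111000001100 ; hops seen [H0] ; pick H0
  + 46.39.176.0/21 (H2) depth=21
  Q 229.181.142.12: descend 11100101101101011000111000001100 ; hops seen [H0] ; pick H0
  Q 229.181.138.12: descend 111001011011010110001 ; hops seen [∅] ; pick no-route
  - 229.181.142.12/32 clear@32
  Q 46.39.176.9: descend 0010111000100111101100 ; hops seen [H2] ; pick H2
  + 128.0.0.0/2 (H2) depth=2
  + 0.0.0.0/0 (H0) depth=0
  Q 46.39.183.110: descend 001011100010011110110 ; hops seen [H0,H2] ; pick H2
  Q 46.39.176.78: descend 0010111000100111101100 ; hops seen [H0,H2] ; pick H2
  - 46.39.176.0/21 clear@21
  Q 128.0.0.163: descend 10 ; hops seen [H0,H2] ; pick H2
  Q 128.0.219.164: descend 10 ; hops seen [H0,H2] ; pick H2
  Q 147.154.231.8: descend 10 ; hops seen [H0,H2] ; pick H2
  Q 128.0.48.38: descend 10 ; hops seen [H0,H2] ; pick H2
  Q 128.0.7.212: descend 10 ; hops seen [H0,H2] ; pick H2
  + 0.0.0.0/0 (H2) depth=0
  + 56.112.0.0/12 (H1) depth=12
  + 164.62.112.0/20 (H1) depth=20

== LOOKUPS ==
["H0","H0","H0","no-route","H2","H2","H2","H2","H2","H2","H2","H2"]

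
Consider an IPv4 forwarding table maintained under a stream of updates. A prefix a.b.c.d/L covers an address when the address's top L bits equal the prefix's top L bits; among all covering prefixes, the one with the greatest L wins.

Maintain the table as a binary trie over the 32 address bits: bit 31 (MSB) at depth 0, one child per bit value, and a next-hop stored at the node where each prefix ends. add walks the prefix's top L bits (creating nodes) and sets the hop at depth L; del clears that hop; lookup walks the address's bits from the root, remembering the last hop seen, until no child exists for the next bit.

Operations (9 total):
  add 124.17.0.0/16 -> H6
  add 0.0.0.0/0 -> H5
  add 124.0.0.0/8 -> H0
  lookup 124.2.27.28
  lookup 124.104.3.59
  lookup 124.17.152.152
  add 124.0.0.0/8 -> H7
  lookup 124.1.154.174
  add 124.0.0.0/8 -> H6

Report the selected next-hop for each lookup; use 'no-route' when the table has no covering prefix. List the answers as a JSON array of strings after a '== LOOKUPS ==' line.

Apply in order:
  + 124.17.0.0/16 (H6) depth=16
  + 0.0.0.0/0 (H5) depth=0
  + 124.0.0.0/8 (H0) depth=8
  lookup 124.2.27.28: bits 01111100000 walk d0:H5→d1:-→d2:-→d3:-→d4:-→d5:-→d6:-→d7:-→d8:H0→d9:-→d10:-→d11:- -> H0
  lookup 124.104.3.59: bits 011111000 walk d0:H5→d1:-→d2:-→d3:-→d4:-→d5:-→d6:-→d7:-→d8:H0→d9:- -> H0
  lookup 124.17.152.152: bits 0111110000010001 walk d0:H5→d1:-→d2:-→d3:-→d4:-→d5:-→d6:-→d7:-→d8:H0→d9:-→d10:-→d11:-→d12:-→d13:-→d14:-→d15:-→d16:H6 -> H6
  + 124.0.0.0/8 (H7) depth=8
  lookup 124.1.154.174: bits 01111100000 walk d0:H5→d1:-→d2:-→d3:-→d4:-→d5:-→d6:-→d7:-→d8:H7→d9:-→d10:-→d11:- -> H7
  + 124.0.0.0/8 (H6) depth=8

== LOOKUPS ==
["H0","H0","H6","H7"]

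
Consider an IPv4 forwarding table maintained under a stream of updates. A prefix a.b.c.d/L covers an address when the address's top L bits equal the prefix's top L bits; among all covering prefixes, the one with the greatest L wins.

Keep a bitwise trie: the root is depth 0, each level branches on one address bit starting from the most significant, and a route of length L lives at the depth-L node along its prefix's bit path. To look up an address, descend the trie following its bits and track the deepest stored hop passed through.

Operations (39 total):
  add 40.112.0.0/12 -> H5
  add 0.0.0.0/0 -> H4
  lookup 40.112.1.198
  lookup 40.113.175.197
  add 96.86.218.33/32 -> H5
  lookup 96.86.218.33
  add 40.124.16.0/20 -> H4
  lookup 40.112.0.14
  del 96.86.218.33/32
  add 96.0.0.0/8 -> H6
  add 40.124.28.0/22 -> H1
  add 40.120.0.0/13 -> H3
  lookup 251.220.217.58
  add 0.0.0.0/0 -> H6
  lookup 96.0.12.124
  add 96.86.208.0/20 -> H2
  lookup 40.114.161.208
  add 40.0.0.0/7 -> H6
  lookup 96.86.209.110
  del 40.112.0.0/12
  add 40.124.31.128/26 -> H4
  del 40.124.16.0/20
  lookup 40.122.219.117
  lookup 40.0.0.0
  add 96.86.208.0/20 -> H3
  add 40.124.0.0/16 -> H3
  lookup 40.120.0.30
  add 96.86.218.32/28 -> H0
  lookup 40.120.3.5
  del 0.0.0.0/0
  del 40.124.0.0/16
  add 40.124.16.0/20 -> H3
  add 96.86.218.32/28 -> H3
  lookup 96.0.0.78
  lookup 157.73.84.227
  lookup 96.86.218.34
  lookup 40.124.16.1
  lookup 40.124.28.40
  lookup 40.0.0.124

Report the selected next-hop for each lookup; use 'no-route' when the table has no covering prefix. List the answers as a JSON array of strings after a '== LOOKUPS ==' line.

Apply in order:
  + 40.112.0.0/12 (H5) depth=12
  + 0.0.0.0/0 (H4) depth=0
  lookup 40.112.1.198: bits 001010000111 walk d0:H4→d1:-→d2:-→d3:-→d4:-→d5:-→d6:-→d7:-→d8:-→d9:-→d10:-→d11:-→d12:H5 -> H5
  lookup 40.113.175.197: bits 001010000111 walk d0:H4→d1:-→d2:-→d3:-→d4:-→d5:-→d6:-→d7:-→d8:-→d9:-→d10:-→d11:-→d12:H5 -> H5
  + 96.86.218.33/32 (H5) depth=32
  lookup 96.86.218.33: bits 01100000010101101101101000100001 walk d0:H4→d1:-→d2:-→d3:-→d4:-→d5:-→d6:-→d7:-→d8:-→d9:-→d10:-→d11:-→d12:-→d13:-→d14:-→d15:-→d16:-→d17:-→d18:-→d19:-→d20:-→d21:-→d22:-→d23:-→d24:-→d25:-→d26:-→d27:-→d28:-→d29:-→d30:-→d31:-→d32:H5 -> H5
  + 40.124.16.0/20 (H4) depth=20
  lookup 40.112.0.14: bits 001010000111 walk d0:H4→d1:-→d2:-→d3:-→d4:-→d5:-→d6:-→d7:-→d8:-→d9:-→d10:-→d11:-→d12:H5 -> H5
  - 96.86.218.33/32 clear@32
  + 96.0.0.0/8 (H6) depth=8
  + 40.124.28.0/22 (H1) depth=22
  + 40.120.0.0/13 (H3) depth=13
  lookup 251.220.217.58: bits ε walk d0:H4 -> H4
  + 0.0.0.0/0 (H6) depth=0
  lookup 96.0.12.124: bits 011000000 walk d0:H6→d1:-→d2:-→d3:-→d4:-→d5:-→d6:-→d7:-→d8:H6→d9:- -> H6
  + 96.86.208.0/20 (H2) depth=20
  lookup 40.114.161.208: bits 001010000111 walk d0:H6→d1:-→d2:-→d3:-→d4:-→d5:-→d6:-→d7:-→d8:-→d9:-→d10:-→d11:-→d12:H5 -> H5
  + 40.0.0.0/7 (H6) depth=7
  lookup 96.86.209.110: bits 01100000010101101101 walk d0:H6→d1:-→d2:-→d3:-→d4:-→d5:-→d6:-→d7:-→d8:H6→d9:-→d10:-→d11:-→d12:-→d13:-→d14:-→d15:-→d16:-→d17:-→d18:-→d19:-→d20:H2 -> H2
  - 40.112.0.0/12 clear@12
  + 40.124.31.128/26 (H4) depth=26
  - 40.124.16.0/20 clear@20
  lookup 40.122.219.117: bits 0010100001111 walk d0:H6→d1:-→d2:-→d3:-→d4:-→d5:-→d6:-→d7:H6→d8:-→d9:-→d10:-→d11:-→d12:-→d13:H3 -> H3
  lookup 40.0.0.0: bits 001010000 walk d0:H6→d1:-→d2:-→d3:-→d4:-→d5:-→d6:-→d7:H6→d8:-→d9:- -> H6
  + 96.86.208.0/20 (H3) depth=20
  + 40.124.0.0/16 (H3) depth=16
  lookup 40.120.0.30: bits 0010100001111 walk d0:H6→d1:-→d2:-→d3:-→d4:-→d5:-→d6:-→d7:H6→d8:-→d9:-→d10:-→d11:-→d12:-→d13:H3 -> H3
  + 96.86.218.32/28 (H0) depth=28
  lookup 40.120.3.5: bits 0010100001111 walk d0:H6→d1:-→d2:-→d3:-→d4:-→d5:-→d6:-→d7:H6→d8:-→d9:-→d10:-→d11:-→d12:-→d13:H3 -> H3
  - 0.0.0.0/0 clear@0
  - 40.124.0.0/16 clear@16
  + 40.124.16.0/20 (H3) depth=20
  + 96.86.218.32/28 (H3) depth=28
  lookup 96.0.0.78: bits 011000000 walk d0:-→d1:-→d2:-→d3:-→d4:-→d5:-→d6:-→d7:-→d8:H6→d9:- -> H6
  lookup 157.73.84.227: bits ε walk d0:- -> no-route
  lookup 96.86.218.34: bits 011000000101011011011010001000 walk d0:-→d1:-→d2:-→d3:-→d4:-→d5:-→d6:-→d7:-→d8:H6→d9:-→d10:-→d11:-→d12:-→d13:-→d14:-→d15:-→d16:-→d17:-→d18:-→d19:-→d20:H3→d21:-→d22:-→d23:-→d24:-→d25:-→d26:-→d27:-→d28:H3→d29:-→d30:- -> H3
  lookup 40.124.16.1: bits 00101000011111000001 walk d0:-→d1:-→d2:-→d3:-→d4:-→d5:-→d6:-→d7:H6→d8:-→d9:-→d10:-→d11:-→d12:-→d13:H3→d14:-→d15:-→d16:-→d17:-→d18:-→d19:-→d20:H3 -> H3
  lookup 40.124.28.40: bits 0010100001111100000111 walk d0:-→d1:-→d2:-→d3:-→d4:-→d5:-→d6:-→d7:H6→d8:-→d9:-→d10:-→d11:-→d12:-→d13:H3→d14:-→d15:-→d16:-→d17:-→d18:-→d19:-→d20:H3→d21:-→d22:H1 -> H1
  lookup 40.0.0.124: bits 001010000 walk d0:-→d1:-→d2:-→d3:-→d4:-→d5:-→d6:-→d7:H6→d8:-→d9:- -> H6

== LOOKUPS ==
["H5","H5","H5","H5","H4","H6","H5","H2","H3","H6","H3","H3","H6","no-route","H3","H3","H1","H6"]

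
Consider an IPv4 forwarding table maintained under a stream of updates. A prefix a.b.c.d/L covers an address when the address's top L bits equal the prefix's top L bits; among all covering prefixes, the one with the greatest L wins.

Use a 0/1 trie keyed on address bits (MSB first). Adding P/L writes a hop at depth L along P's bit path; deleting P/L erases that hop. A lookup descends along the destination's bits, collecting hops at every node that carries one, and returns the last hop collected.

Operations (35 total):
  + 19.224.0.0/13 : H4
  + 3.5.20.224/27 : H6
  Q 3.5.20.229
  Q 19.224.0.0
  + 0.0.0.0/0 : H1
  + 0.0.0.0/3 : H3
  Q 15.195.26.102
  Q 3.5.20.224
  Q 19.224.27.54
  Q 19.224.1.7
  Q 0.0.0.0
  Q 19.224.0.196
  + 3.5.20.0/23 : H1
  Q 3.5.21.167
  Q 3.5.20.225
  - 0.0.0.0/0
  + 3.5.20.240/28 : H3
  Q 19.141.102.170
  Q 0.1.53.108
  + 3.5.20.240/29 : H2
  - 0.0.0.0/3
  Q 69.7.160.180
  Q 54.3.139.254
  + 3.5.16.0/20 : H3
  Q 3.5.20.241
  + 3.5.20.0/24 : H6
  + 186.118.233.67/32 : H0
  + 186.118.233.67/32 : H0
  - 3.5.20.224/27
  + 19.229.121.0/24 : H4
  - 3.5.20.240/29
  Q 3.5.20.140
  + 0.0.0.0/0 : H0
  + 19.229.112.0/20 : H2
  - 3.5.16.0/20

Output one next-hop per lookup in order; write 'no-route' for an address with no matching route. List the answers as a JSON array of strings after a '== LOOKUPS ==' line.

Trace:
  add 19.224.0.0/13 -> H4 at depth 13
  add 3.5.20.224/27 -> H6 at depth 27
  lookup 3.5.20.229: bits 000000110000010100010100111 walk d0:-→d1:-→d2:-→d3:-→d4:-→d5:-→d6:-→d7:-→d8:-→d9:-→d10:-→d11:-→d12:-→d13:-→d14:-→d15:-→d16:-→d17:-→d18:-→d19:-→d20:-→d21:-→d22:-→d23:-→d24:-→d25:-→d26:-→d27:H6 -> H6
  lookup 19.224.0.0: bits 0001001111100 walk d0:-→d1:-→d2:-→d3:-→d4:-→d5:-→d6:-→d7:-→d8:-→d9:-→d10:-→d11:-→d12:-→d13:H4 -> H4
  add 0.0.0.0/0 -> H1 at depth 0
  add 0.0.0.0/3 -> H3 at depth 3
  lookup 15.195.26.102: bits 0000 walk d0:H1→d1:-→d2:-→d3:H3→d4:- -> H3
  lookup 3.5.20.224: bits 000000110000010100010100111 walk d0:H1→d1:-→d2:-→d3:H3→d4:-→d5:-→d6:-→d7:-→d8:-→d9:-→d10:-→d11:-→d12:-→d13:-→d14:-→d15:-→d16:-→d17:-→d18:-→d19:-→d20:-→d21:-→d22:-→d23:-→d24:-→d25:-→d26:-→d27:H6 -> H6
  lookup 19.224.27.54: bits 0001001111100 walk d0:H1→d1:-→d2:-→d3:H3→d4:-→d5:-→d6:-→d7:-→d8:-→d9:-→d10:-→d11:-→d12:-→d13:H4 -> H4
  lookup 19.224.1.7: bits 0001001111100 walk d0:H1→d1:-→d2:-→d3:H3→d4:-→d5:-→d6:-→d7:-→d8:-→d9:-→d10:-→d11:-→d12:-→d13:H4 -> H4
  lookup 0.0.0.0: bits 000000 walk d0:H1→d1:-→d2:-→d3:H3→d4:-→d5:-→d6:- -> H3
  lookup 19.224.0.196: bits 0001001111100 walk d0:H1→d1:-→d2:-→d3:H3→d4:-→d5:-→d6:-→d7:-→d8:-→d9:-→d10:-→d11:-→d12:-→d13:H4 -> H4
  add 3.5.20.0/23 -> H1 at depth 23
  lookup 3.5.21.167: bits 00000011000001010001010 walk d0:H1→d1:-→d2:-→d3:H3→d4:-→d5:-→d6:-→d7:-→d8:-→d9:-→d10:-→d11:-→d12:-→d13:-→d14:-→d15:-→d16:-→d17:-→d18:-→d19:-→d20:-→d21:-→d22:-→d23:H1 -> H1
  lookup 3.5.20.225: bits 000000110000010100010100111 walk d0:H1→d1:-→d2:-→d3:H3→d4:-→d5:-→d6:-→d7:-→d8:-→d9:-→d10:-→d11:-→d12:-→d13:-→d14:-→d15:-→d16:-→d17:-→d18:-→d19:-→d20:-→d21:-→d22:-→d23:H1→d24:-→d25:-→d26:-→d27:H6 -> H6
  - 0.0.0.0/0 clear@0
  add 3.5.20.240/28 -> H3 at depth 28
  lookup 19.141.102.170: bits 000100111 walk d0:-→d1:-→d2:-→d3:H3→d4:-→d5:-→d6:-→d7:-→d8:-→d9:- -> H3
  lookup 0.1.53.108: bits 000000 walk d0:-→d1:-→d2:-→d3:H3→d4:-→d5:-→d6:- -> H3
  add 3.5.20.240/29 -> H2 at depth 29
  - 0.0.0.0/3 clear@3
  lookup 69.7.160.180: bits 0 walk d0:-→d1:- -> no-route
  lookup 54.3.139.254: bits 00 walk d0:-→d1:-→d2:- -> no-route
  add 3.5.16.0/20 -> H3 at depth 20
  lookup 3.5.20.241: bits 00000011000001010001010011110 walk d0:-→d1:-→d2:-→d3:-→d4:-→d5:-→d6:-→d7:-→d8:-→d9:-→d10:-→d11:-→d12:-→d13:-→d14:-→d15:-→d16:-→d17:-→d18:-→d19:-→d20:H3→d21:-→d22:-→d23:H1→d24:-→d25:-→d26:-→d27:H6→d28:H3→d29:H2 -> H2
  add 3.5.20.0/24 -> H6 at depth 24
  add 186.118.233.67/32 -> H0 at depth 32
  add 186.118.233.67/32 -> H0 at depth 32
  - 3.5.20.224/27 clear@27
  add 19.229.121.0/24 -> H4 at depth 24
  - 3.5.20.240/29 clear@29
  lookup 3.5.20.140: bits 0000001100000101000101001 walk d0:-→d1:-→d2:-→d3:-→d4:-→d5:-→d6:-→d7:-→d8:-→d9:-→d10:-→d11:-→d12:-→d13:-→d14:-→d15:-→d16:-→d17:-→d18:-→d19:-→d20:H3→d21:-→d22:-→d23:H1→d24:H6→d25:- -> H6
  add 0.0.0.0/0 -> H0 at depth 0
  add 19.229.112.0/20 -> H2 at depth 20
  - 3.5.16.0/20 clear@20

== LOOKUPS ==
["H6","H4","H3","H6","H4","H4","H3","H4","H1","H6","H3","H3","no-route","no-route","H2","H6"]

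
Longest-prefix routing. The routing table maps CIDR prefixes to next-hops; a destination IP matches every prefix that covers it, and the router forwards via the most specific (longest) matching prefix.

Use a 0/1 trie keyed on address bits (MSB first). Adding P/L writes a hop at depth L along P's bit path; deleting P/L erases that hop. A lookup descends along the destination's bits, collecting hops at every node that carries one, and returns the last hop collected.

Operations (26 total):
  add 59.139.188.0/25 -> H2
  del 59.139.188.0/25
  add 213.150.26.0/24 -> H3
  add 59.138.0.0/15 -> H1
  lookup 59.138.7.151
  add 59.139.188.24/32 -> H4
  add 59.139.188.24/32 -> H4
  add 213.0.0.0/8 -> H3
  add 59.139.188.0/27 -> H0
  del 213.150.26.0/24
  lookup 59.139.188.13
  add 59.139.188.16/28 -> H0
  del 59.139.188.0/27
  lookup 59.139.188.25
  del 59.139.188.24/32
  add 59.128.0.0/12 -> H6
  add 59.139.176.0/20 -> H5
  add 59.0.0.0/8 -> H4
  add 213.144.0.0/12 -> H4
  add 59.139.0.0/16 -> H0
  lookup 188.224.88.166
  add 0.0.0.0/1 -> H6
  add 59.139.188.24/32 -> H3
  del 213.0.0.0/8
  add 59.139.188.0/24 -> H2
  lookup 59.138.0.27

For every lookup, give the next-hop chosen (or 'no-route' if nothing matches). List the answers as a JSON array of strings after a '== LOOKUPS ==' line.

Apply in order:
  + 59.139.188.0/25 (H2) depth=25
  - 59.139.188.0/25 clear@25
  + 213.150.26.0/24 (H3) depth=24
  + 59.138.0.0/15 (H1) depth=15
  ? 59.138.7.151  path d0:-→d1:-→d2:-→d3:-→d4:-→d5:-→d6:-→d7:-→d8:-→d9:-→d10:-→d11:-→d12:-→d13:-→d14:-→d15:H1  best=H1
  + 59.139.188.24/32 (H4) depth=32
  + 59.139.188.24/32 (H4) depth=32
  + 213.0.0.0/8 (H3) depth=8
  + 59.139.188.0/27 (H0) depth=27
  - 213.150.26.0/24 clear@24
  ? 59.139.188.13  path d0:-→d1:-→d2:-→d3:-→d4:-→d5:-→d6:-→d7:-→d8:-→d9:-→d10:-→d11:-→d12:-→d13:-→d14:-→d15:H1→d16:-→d17:-→d18:-→d19:-→d20:-→d21:-→d22:-→d23:-→d24:-→d25:-→d26:-→d27:H0  best=H0
  + 59.139.188.16/28 (H0) depth=28
  - 59.139.188.0/27 clear@27
  ? 59.139.188.25  path d0:-→d1:-→d2:-→d3:-→d4:-→d5:-→d6:-→d7:-→d8:-→d9:-→d10:-→d11:-→d12:-→d13:-→d14:-→d15:H1→d16:-→d17:-→d18:-→d19:-→d20:-→d21:-→d22:-→d23:-→d24:-→d25:-→d26:-→d27:-→d28:H0→d29:-→d30:-→d31:-  best=H0
  - 59.139.188.24/32 clear@32
  + 59.128.0.0/12 (H6) depth=12
  + 59.139.176.0/20 (H5) depth=20
  + 59.0.0.0/8 (H4) depth=8
  + 213.144.0.0/12 (H4) depth=12
  + 59.139.0.0/16 (H0) depth=16
  ? 188.224.88.166  path d0:-→d1:-  best=no-route
  + 0.0.0.0/1 (H6) depth=1
  + 59.139.188.24/32 (H3) depth=32
  - 213.0.0.0/8 clear@8
  + 59.139.188.0/24 (H2) depth=24
  ? 59.138.0.27  path d0:-→d1:H6→d2:-→d3:-→d4:-→d5:-→d6:-→d7:-→d8:H4→d9:-→d10:-→d11:-→d12:H6→d13:-→d14:-→d15:H1  best=H1

== LOOKUPS ==
["H1","H0","H0","no-route","H1"]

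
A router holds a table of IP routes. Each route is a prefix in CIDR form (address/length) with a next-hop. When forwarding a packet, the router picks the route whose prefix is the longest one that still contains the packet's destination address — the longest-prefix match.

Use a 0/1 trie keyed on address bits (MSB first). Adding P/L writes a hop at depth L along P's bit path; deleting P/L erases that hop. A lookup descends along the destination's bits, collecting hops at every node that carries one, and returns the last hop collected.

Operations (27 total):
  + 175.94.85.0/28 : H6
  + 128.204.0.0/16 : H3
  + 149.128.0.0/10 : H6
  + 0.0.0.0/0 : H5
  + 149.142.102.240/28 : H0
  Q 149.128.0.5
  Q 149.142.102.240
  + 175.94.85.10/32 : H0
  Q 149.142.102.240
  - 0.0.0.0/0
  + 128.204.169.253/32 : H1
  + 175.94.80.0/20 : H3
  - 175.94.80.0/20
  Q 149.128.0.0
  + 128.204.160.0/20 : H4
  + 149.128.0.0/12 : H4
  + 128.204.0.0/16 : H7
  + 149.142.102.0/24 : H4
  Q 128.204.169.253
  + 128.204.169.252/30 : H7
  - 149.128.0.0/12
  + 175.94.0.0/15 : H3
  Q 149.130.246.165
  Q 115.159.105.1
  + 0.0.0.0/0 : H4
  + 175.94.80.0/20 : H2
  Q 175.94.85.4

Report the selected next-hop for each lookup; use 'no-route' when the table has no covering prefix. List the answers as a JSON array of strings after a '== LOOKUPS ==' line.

Process each operation:
  + 175.94.85.0/28 (H6) depth=28
  + 128.204.0.0/16 (H3) depth=16
  + 149.128.0.0/10 (H6) depth=10
  + 0.0.0.0/0 (H5) depth=0
  + 149.142.102.240/28 (H0) depth=28
  ? 149.128.0.5  path d0:H5→d1:-→d2:-→d3:-→d4:-→d5:-→d6:-→d7:-→d8:-→d9:-→d10:H6→d11:-→d12:-  best=H6
  ? 149.142.102.240  path d0:H5→d1:-→d2:-→d3:-→d4:-→d5:-→d6:-→d7:-→d8:-→d9:-→d10:H6→d11:-→d12:-→d13:-→d14:-→d15:-→d16:-→d17:-→d18:-→d19:-→d20:-→d21:-→d22:-→d23:-→d24:-→d25:-→d26:-→d27:-→d28:H0  best=H0
  + 175.94.85.10/32 (H0) depth=32
  ? 149.142.102.240  path d0:H5→d1:-→d2:-→d3:-→d4:-→d5:-→d6:-→d7:-→d8:-→d9:-→d10:H6→d11:-→d12:-→d13:-→d14:-→d15:-→d16:-→d17:-→d18:-→d19:-→d20:-→d21:-→d22:-→d23:-→d24:-→d25:-→d26:-→d27:-→d28:H0  best=H0
  del 0.0.0.0/0 (clear depth 0)
  + 128.204.169.253/32 (H1) depth=32
  + 175.94.80.0/20 (H3) depth=20
  del 175.94.80.0/20 (clear depth 20)
  ? 149.128.0.0  path d0:-→d1:-→d2:-→d3:-→d4:-→d5:-→d6:-→d7:-→d8:-→d9:-→d10:H6→d11:-→d12:-  best=H6
  + 128.204.160.0/20 (H4) depth=20
  + 149.128.0.0/12 (H4) depth=12
  + 128.204.0.0/16 (H7) depth=16
  + 149.142.102.0/24 (H4) depth=24
  ? 128.204.169.253  path d0:-→d1:-→d2:-→d3:-→d4:-→d5:-→d6:-→d7:-→d8:-→d9:-→d10:-→d11:-→d12:-→d13:-→d14:-→d15:-→d16:H7→d17:-→d18:-→d19:-→d20:H4→d21:-→d22:-→d23:-→d24:-→d25:-→d26:-→d27:-→d28:-→d29:-→d30:-→d31:-→d32:H1  best=H1
  + 128.204.169.252/30 (H7) depth=30
  del 149.128.0.0/12 (clear depth 12)
  + 175.94.0.0/15 (H3) depth=15
  ? 149.130.246.165  path d0:-→d1:-→d2:-→d3:-→d4:-→d5:-→d6:-→d7:-→d8:-→d9:-→d10:H6→d11:-→d12:-  best=H6
  ? 115.159.105.1  path d0:-  best=no-route
  + 0.0.0.0/0 (H4) depth=0
  + 175.94.80.0/20 (H2) depth=20
  ? 175.94.85.4  path d0:H4→d1:-→d2:-→d3:-→d4:-→d5:-→d6:-→d7:-→d8:-→d9:-→d10:-→d11:-→d12:-→d13:-→d14:-→d15:H3→d16:-→d17:-→d18:-→d19:-→d20:H2→d21:-→d22:-→d23:-→d24:-→d25:-→d26:-→d27:-→d28:H6  best=H6

== LOOKUPS ==
["H6","H0","H0","H6","H1","H6","no-route","H6"]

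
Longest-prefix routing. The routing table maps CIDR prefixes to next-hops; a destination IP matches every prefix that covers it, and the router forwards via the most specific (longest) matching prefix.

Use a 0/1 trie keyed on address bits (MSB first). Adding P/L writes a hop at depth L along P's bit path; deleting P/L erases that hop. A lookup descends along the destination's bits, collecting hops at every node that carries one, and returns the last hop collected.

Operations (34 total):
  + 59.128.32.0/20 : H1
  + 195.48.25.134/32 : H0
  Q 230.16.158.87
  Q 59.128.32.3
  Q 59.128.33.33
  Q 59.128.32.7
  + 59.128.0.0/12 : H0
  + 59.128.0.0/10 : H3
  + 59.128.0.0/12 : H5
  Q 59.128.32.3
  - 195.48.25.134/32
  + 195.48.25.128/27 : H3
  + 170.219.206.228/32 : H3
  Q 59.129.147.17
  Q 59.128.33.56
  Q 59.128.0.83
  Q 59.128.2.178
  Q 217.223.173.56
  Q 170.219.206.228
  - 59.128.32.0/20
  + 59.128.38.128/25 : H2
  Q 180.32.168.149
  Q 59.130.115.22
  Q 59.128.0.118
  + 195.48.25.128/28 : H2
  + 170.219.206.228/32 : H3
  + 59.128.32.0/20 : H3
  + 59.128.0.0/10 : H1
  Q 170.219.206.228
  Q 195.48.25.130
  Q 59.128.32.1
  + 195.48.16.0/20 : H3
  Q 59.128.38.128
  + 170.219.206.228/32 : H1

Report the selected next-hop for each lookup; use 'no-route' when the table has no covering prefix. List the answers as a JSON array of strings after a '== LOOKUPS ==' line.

Apply in order:
  add 59.128.32.0/20 -> H1 at depth 20
  add 195.48.25.134/32 -> H0 at depth 32
  lookup 230.16.158.87: bits 11 walk d0:-→d1:-→d2:- -> no-route
  lookup 59.128.32.3: bits 00111011100000000010 walk d0:-→d1:-→d2:-→d3:-→d4:-→d5:-→d6:-→d7:-→d8:-→d9:-→d10:-→d11:-→d12:-→d13:-→d14:-→d15:-→d16:-→d17:-→d18:-→d19:-→d20:H1 -> H1
  lookup 59.128.33.33: bits 00111011100000000010 walk d0:-→d1:-→d2:-→d3:-→d4:-→d5:-→d6:-→d7:-→d8:-→d9:-→d10:-→d11:-→d12:-→d13:-→d14:-→d15:-→d16:-→d17:-→d18:-→d19:-→d20:H1 -> H1
  lookup 59.128.32.7: bits 00111011100000000010 walk d0:-→d1:-→d2:-→d3:-→d4:-→d5:-→d6:-→d7:-→d8:-→d9:-→d10:-→d11:-→d12:-→d13:-→d14:-→d15:-→d16:-→d17:-→d18:-→d19:-→d20:H1 -> H1
  add 59.128.0.0/12 -> H0 at depth 12
  add 59.128.0.0/10 -> H3 at depth 10
  add 59.128.0.0/12 -> H5 at depth 12
  lookup 59.128.32.3: bits 00111011100000000010 walk d0:-→d1:-→d2:-→d3:-→d4:-→d5:-→d6:-→d7:-→d8:-→d9:-→d10:H3→d11:-→d12:H5→d13:-→d14:-→d15:-→d16:-→d17:-→d18:-→d19:-→d20:H1 -> H1
  - 195.48.25.134/32 clear@32
  add 195.48.25.128/27 -> H3 at depth 27
  add 170.219.206.228/32 -> H3 at depth 32
  lookup 59.129.147.17: bits 001110111000000 walk d0:-→d1:-→d2:-→d3:-→d4:-→d5:-→d6:-→d7:-→d8:-→d9:-→d10:H3→d11:-→d12:H5→d13:-→d14:-→d15:- -> H5
  lookup 59.128.33.56: bits 00111011100000000010 walk d0:-→d1:-→d2:-→d3:-→d4:-→d5:-→d6:-→d7:-→d8:-→d9:-→d10:H3→d11:-→d12:H5→d13:-→d14:-→d15:-→d16:-→d17:-→d18:-→d19:-→d20:H1 -> H1
  lookup 59.128.0.83: bits 001110111000000000 walk d0:-→d1:-→d2:-→d3:-→d4:-→d5:-→d6:-→d7:-→d8:-→d9:-→d10:H3→d11:-→d12:H5→d13:-→d14:-→d15:-→d16:-→d17:-→d18:- -> H5
  lookup 59.128.2.178: bits 001110111000000000 walk d0:-→d1:-→d2:-→d3:-→d4:-→d5:-→d6:-→d7:-→d8:-→d9:-→d10:H3→d11:-→d12:H5→d13:-→d14:-→d15:-→d16:-→d17:-→d18:- -> H5
  lookup 217.223.173.56: bits 110 walk d0:-→d1:-→d2:-→d3:- -> no-route
  lookup 170.219.206.228: bits 10101010110110111100111011100100 walk d0:-→d1:-→d2:-→d3:-→d4:-→d5:-→d6:-→d7:-→d8:-→d9:-→d10:-→d11:-→d12:-→d13:-→d14:-→d15:-→d16:-→d17:-→d18:-→d19:-→d20:-→d21:-→d22:-→d23:-→d24:-→d25:-→d26:-→d27:-→d28:-→d29:-→d30:-→d31:-→d32:H3 -> H3
  - 59.128.32.0/20 clear@20
  add 59.128.38.128/25 -> H2 at depth 25
  lookup 180.32.168.149: bits 101 walk d0:-→d1:-→d2:-→d3:- -> no-route
  lookup 59.130.115.22: bits 00111011100000 walk d0:-→d1:-→d2:-→d3:-→d4:-→d5:-→d6:-→d7:-→d8:-→d9:-→d10:H3→d11:-→d12:H5→d13:-→d14:- -> H5
  lookup 59.128.0.118: bits 001110111000000000 walk d0:-→d1:-→d2:-→d3:-→d4:-→d5:-→d6:-→d7:-→d8:-→d9:-→d10:H3→d11:-→d12:H5→d13:-→d14:-→d15:-→d16:-→d17:-→d18:- -> H5
  add 195.48.25.128/28 -> H2 at depth 28
  add 170.219.206.228/32 -> H3 at depth 32
  add 59.128.32.0/20 -> H3 at depth 20
  add 59.128.0.0/10 -> H1 at depth 10
  lookup 170.219.206.228: bits 10101010110110111100111011100100 walk d0:-→d1:-→d2:-→d3:-→d4:-→d5:-→d6:-→d7:-→d8:-→d9:-→d10:-→d11:-→d12:-→d13:-→d14:-→d15:-→d16:-→d17:-→d18:-→d19:-→d20:-→d21:-→d22:-→d23:-→d24:-→d25:-→d26:-→d27:-→d28:-→d29:-→d30:-→d31:-→d32:H3 -> H3
  lookup 195.48.25.130: bits 11000011001100000001100110000 walk d0:-→d1:-→d2:-→d3:-→d4:-→d5:-→d6:-→d7:-→d8:-→d9:-→d10:-→d11:-→d12:-→d13:-→d14:-→d15:-→d16:-→d17:-→d18:-→d19:-→d20:-→d21:-→d22:-→d23:-→d24:-→d25:-→d26:-→d27:H3→d28:H2→d29:- -> H2
  lookup 59.128.32.1: bits 001110111000000000100 walk d0:-→d1:-→d2:-→d3:-→d4:-→d5:-→d6:-→d7:-→d8:-→d9:-→d10:H1→d11:-→d12:H5→d13:-→d14:-→d15:-→d16:-→d17:-→d18:-→d19:-→d20:H3→d21:- -> H3
  add 195.48.16.0/20 -> H3 at depth 20
  lookup 59.128.38.128: bits 0011101110000000001001101 walk d0:-→d1:-→d2:-→d3:-→d4:-→d5:-→d6:-→d7:-→d8:-→d9:-→d10:H1→d11:-→d12:H5→d13:-→d14:-→d15:-→d16:-→d17:-→d18:-→d19:-→d20:H3→d21:-→d22:-→d23:-→d24:-→d25:H2 -> H2
  add 170.219.206.228/32 -> H1 at depth 32

== LOOKUPS ==
["no-route","H1","H1","H1","H1","H5","H1","H5","H5","no-route","H3","no-route","H5","H5","H3","H2","H3","H2"]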